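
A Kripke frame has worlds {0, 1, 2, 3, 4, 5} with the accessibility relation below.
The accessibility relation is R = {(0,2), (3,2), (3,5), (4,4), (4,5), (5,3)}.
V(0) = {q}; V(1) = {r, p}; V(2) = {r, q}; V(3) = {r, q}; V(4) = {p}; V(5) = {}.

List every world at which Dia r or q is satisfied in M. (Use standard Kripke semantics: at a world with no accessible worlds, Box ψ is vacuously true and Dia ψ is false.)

Let φ = Dia r or q. Evaluate φ at each world:
  0 (successors {2}): φ is true.
  1 (successors ∅): φ is false.
  2 (successors ∅): φ is true.
  3 (successors {2, 5}): φ is true.
  4 (successors {4, 5}): φ is false.
  5 (successors {3}): φ is true.
For instance, at 3:
  At 3: Dia r is true, q is true, so Dia r or q is true.
    At 3: Dia r requires r at some successor in {2, 5}.
      r holds at 2, so Dia r is true at 3.
Satisfying worlds: {0, 2, 3, 5}

0, 2, 3, 5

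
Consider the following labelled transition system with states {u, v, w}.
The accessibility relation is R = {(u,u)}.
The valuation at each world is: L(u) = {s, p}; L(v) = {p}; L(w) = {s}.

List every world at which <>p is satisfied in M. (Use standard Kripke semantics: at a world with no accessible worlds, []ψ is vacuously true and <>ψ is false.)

Recall that <>ψ holds at a world iff ψ holds at some accessible world.
Let φ = <>p. Evaluate φ at each world:
  u (successors {u}): φ is true.
  v (successors ∅): φ is false.
  w (successors ∅): φ is false.
For instance, at u:
  At u: <>p requires p at some successor in {u}.
    p holds at u, so <>p is true at u.
Satisfying worlds: {u}

u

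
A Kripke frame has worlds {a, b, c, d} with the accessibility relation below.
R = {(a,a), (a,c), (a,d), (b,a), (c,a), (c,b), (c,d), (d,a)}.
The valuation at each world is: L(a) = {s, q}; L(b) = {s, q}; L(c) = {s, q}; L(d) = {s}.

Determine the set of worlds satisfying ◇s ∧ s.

a, b, c, d

Let φ = ◇s ∧ s. Evaluate φ at each world:
  a (successors {a, c, d}): φ is true.
  b (successors {a}): φ is true.
  c (successors {a, b, d}): φ is true.
  d (successors {a}): φ is true.
For instance, at d:
  At d: ◇s is true, s is true, so ◇s ∧ s is true.
    At d: ◇s requires s at some successor in {a}.
      s holds at a, so ◇s is true at d.
Satisfying worlds: {a, b, c, d}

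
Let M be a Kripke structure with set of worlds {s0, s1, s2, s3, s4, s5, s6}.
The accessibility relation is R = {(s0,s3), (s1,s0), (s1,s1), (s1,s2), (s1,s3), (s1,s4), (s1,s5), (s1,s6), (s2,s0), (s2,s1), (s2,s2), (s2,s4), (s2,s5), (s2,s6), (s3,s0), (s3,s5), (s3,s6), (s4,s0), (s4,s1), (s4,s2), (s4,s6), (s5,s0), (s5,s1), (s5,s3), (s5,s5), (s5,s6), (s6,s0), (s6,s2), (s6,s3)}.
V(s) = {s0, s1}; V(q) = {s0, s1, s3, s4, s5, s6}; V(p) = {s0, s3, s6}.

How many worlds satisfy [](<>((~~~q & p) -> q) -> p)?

1

Let φ = [](<>((~~~q & p) -> q) -> p). Evaluate φ at each world:
  s0 (successors {s3}): φ is true.
  s1 (successors {s0, s1, s2, s3, s4, s5, s6}): φ is false.
  s2 (successors {s0, s1, s2, s4, s5, s6}): φ is false.
  s3 (successors {s0, s5, s6}): φ is false.
  s4 (successors {s0, s1, s2, s6}): φ is false.
  s5 (successors {s0, s1, s3, s5, s6}): φ is false.
  s6 (successors {s0, s2, s3}): φ is false.
For instance, at s2:
  At s2: [](<>((~~~q & p) -> q) -> p) requires <>((~~~q & p) -> q) -> p at every successor {s0, s1, s2, s4, s5, s6}.
    <>((~~~q & p) -> q) -> p fails at s1, so [](<>((~~~q & p) -> q) -> p) is false at s2.
      At s1: <>((~~~q & p) -> q) is true, p is false, so <>((~~~q & p) -> q) -> p is false.
Satisfying worlds: {s0}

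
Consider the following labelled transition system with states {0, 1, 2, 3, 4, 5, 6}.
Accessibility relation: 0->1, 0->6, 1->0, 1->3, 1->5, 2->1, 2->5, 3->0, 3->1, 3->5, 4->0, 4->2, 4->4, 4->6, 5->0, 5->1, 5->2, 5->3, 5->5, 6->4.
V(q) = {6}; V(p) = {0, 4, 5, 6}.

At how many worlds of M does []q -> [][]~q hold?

Recall that []ψ holds at a world iff ψ holds at every accessible world, and <>ψ holds iff ψ holds at some accessible world.
Let φ = []q -> [][]~q. Evaluate φ at each world:
  0 (successors {1, 6}): φ is true.
  1 (successors {0, 3, 5}): φ is true.
  2 (successors {1, 5}): φ is true.
  3 (successors {0, 1, 5}): φ is true.
  4 (successors {0, 2, 4, 6}): φ is true.
  5 (successors {0, 1, 2, 3, 5}): φ is true.
  6 (successors {4}): φ is true.
For instance, at 4:
  At 4: []q is false, [][]~q is false, so []q -> [][]~q is true.
    At 4: []q requires q at every successor {0, 2, 4, 6}.
      q fails at 0, so []q is false at 4.
    At 4: [][]~q requires []~q at every successor {0, 2, 4, 6}.
      []~q fails at 0, so [][]~q is false at 4.
Satisfying worlds: {0, 1, 2, 3, 4, 5, 6}

7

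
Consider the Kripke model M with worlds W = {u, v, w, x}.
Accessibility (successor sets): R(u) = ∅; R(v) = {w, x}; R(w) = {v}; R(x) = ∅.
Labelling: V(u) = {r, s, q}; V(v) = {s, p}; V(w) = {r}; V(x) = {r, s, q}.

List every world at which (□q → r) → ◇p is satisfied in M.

w

Recall that □ψ holds at a world iff ψ holds at every accessible world, and ◇ψ holds iff ψ holds at some accessible world.
Let φ = (□q → r) → ◇p. Evaluate φ at each world:
  u (successors ∅): φ is false.
  v (successors {w, x}): φ is false.
  w (successors {v}): φ is true.
  x (successors ∅): φ is false.
For instance, at w:
  At w: □q → r is true, ◇p is true, so (□q → r) → ◇p is true.
    At w: □q is false, r is true, so □q → r is true.
      At w: □q requires q at every successor {v}.
        q fails at v, so □q is false at w.
    At w: ◇p requires p at some successor in {v}.
      p holds at v, so ◇p is true at w.
Satisfying worlds: {w}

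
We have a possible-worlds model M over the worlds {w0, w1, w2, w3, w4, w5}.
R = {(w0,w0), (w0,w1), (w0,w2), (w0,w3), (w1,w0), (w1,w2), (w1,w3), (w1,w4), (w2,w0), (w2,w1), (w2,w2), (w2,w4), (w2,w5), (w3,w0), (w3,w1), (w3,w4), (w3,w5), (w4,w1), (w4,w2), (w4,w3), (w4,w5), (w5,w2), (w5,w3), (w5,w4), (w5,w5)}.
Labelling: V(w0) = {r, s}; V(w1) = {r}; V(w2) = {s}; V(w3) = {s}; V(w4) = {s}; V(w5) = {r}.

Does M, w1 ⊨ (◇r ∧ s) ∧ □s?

No

At w1: ◇r ∧ s is false, □s is true, so (◇r ∧ s) ∧ □s is false.
  At w1: ◇r is true, s is false, so ◇r ∧ s is false.
    At w1: ◇r requires r at some successor in {w0, w2, w3, w4}.
      r holds at w0, so ◇r is true at w1.
  At w1: □s requires s at every successor {w0, w2, w3, w4}.
    At w0: s is true.
    At w2: s is true.
    At w3: s is true.
    At w4: s is true.
  So □s is true at w1.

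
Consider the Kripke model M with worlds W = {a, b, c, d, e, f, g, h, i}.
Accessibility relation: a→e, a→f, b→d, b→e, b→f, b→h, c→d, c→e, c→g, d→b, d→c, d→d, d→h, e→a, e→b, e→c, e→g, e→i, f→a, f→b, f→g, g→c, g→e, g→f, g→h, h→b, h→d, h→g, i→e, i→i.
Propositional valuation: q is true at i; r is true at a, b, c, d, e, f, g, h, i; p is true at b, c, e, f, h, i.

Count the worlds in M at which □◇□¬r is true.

Recall that □ψ holds at a world iff ψ holds at every accessible world, and ◇ψ holds iff ψ holds at some accessible world.
Let φ = □◇□¬r. Evaluate φ at each world:
  a (successors {e, f}): φ is false.
  b (successors {d, e, f, h}): φ is false.
  c (successors {d, e, g}): φ is false.
  d (successors {b, c, d, h}): φ is false.
  e (successors {a, b, c, g, i}): φ is false.
  f (successors {a, b, g}): φ is false.
  g (successors {c, e, f, h}): φ is false.
  h (successors {b, d, g}): φ is false.
  i (successors {e, i}): φ is false.
For instance, at c:
  At c: □◇□¬r requires ◇□¬r at every successor {d, e, g}.
    ◇□¬r fails at d, so □◇□¬r is false at c.
      At d: ◇□¬r requires □¬r at some successor in {b, c, d, h}.
        At b: □¬r is false.
        At c: □¬r is false.
        At d: □¬r is false.
        At h: □¬r is false.
      So ◇□¬r is false at d.
Satisfying worlds: none.

0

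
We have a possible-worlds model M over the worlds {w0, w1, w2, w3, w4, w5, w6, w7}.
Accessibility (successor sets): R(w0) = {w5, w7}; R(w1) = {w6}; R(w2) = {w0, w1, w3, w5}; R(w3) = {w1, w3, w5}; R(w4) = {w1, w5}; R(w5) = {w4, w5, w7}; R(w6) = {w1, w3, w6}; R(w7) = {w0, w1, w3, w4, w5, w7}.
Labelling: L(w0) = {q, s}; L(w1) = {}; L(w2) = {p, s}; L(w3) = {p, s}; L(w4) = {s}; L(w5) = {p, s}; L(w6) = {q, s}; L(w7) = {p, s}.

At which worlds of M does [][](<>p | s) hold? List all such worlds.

Recall that []ψ holds at a world iff ψ holds at every accessible world, and <>ψ holds iff ψ holds at some accessible world.
Let φ = [][](<>p | s). Evaluate φ at each world:
  w0 (successors {w5, w7}): φ is false.
  w1 (successors {w6}): φ is false.
  w2 (successors {w0, w1, w3, w5}): φ is false.
  w3 (successors {w1, w3, w5}): φ is false.
  w4 (successors {w1, w5}): φ is true.
  w5 (successors {w4, w5, w7}): φ is false.
  w6 (successors {w1, w3, w6}): φ is false.
  w7 (successors {w0, w1, w3, w4, w5, w7}): φ is false.
For instance, at w0:
  At w0: [][](<>p | s) requires [](<>p | s) at every successor {w5, w7}.
    [](<>p | s) fails at w7, so [][](<>p | s) is false at w0.
      At w7: [](<>p | s) requires <>p | s at every successor {w0, w1, w3, w4, w5, w7}.
        <>p | s fails at w1, so [](<>p | s) is false at w7.
Satisfying worlds: {w4}

w4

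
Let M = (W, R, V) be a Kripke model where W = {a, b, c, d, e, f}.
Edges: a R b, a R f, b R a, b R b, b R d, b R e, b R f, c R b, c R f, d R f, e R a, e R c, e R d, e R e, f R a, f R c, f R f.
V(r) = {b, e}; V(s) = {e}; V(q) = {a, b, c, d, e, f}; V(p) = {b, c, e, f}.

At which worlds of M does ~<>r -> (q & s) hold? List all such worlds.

Let φ = ~<>r -> (q & s). Evaluate φ at each world:
  a (successors {b, f}): φ is true.
  b (successors {a, b, d, e, f}): φ is true.
  c (successors {b, f}): φ is true.
  d (successors {f}): φ is false.
  e (successors {a, c, d, e}): φ is true.
  f (successors {a, c, f}): φ is false.
For instance, at f:
  At f: ~<>r is true, q & s is false, so ~<>r -> (q & s) is false.
    At f: <>r is false, so ~<>r is true.
      At f: <>r requires r at some successor in {a, c, f}.
        At a: r is false.
        At c: r is false.
        At f: r is false.
      So <>r is false at f.
Satisfying worlds: {a, b, c, e}

a, b, c, e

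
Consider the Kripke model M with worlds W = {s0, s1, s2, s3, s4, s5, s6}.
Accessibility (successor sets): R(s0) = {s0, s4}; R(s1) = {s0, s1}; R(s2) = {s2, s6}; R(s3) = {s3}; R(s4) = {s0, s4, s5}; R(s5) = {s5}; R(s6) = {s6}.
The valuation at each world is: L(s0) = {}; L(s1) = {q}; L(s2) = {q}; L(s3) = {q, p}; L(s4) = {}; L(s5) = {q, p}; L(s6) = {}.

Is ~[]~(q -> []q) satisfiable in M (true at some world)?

Yes

Let φ = ~[]~(q -> []q). Evaluate φ at each world:
  s0 (successors {s0, s4}): φ is true.
  s1 (successors {s0, s1}): φ is true.
  s2 (successors {s2, s6}): φ is true.
  s3 (successors {s3}): φ is true.
  s4 (successors {s0, s4, s5}): φ is true.
  s5 (successors {s5}): φ is true.
  s6 (successors {s6}): φ is true.
Detail at s0 (witness):
  At s0: []~(q -> []q) is false, so ~[]~(q -> []q) is true.
    At s0: []~(q -> []q) requires ~(q -> []q) at every successor {s0, s4}.
      ~(q -> []q) fails at s0, so []~(q -> []q) is false at s0.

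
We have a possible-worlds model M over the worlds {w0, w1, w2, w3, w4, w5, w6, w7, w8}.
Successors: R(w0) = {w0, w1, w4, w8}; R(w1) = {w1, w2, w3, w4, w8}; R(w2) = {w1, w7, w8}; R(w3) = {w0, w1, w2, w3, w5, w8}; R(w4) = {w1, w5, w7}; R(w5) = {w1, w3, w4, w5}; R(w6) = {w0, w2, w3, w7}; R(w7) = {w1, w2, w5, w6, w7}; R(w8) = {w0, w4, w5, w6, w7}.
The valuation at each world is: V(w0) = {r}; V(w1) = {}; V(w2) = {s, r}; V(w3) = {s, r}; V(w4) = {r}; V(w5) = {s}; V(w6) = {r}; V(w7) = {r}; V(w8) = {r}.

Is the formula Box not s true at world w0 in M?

Yes

At w0: Box not s requires not s at every successor {w0, w1, w4, w8}.
  At w0: not s is true.
  At w1: not s is true.
  At w4: not s is true.
  At w8: not s is true.
So Box not s is true at w0.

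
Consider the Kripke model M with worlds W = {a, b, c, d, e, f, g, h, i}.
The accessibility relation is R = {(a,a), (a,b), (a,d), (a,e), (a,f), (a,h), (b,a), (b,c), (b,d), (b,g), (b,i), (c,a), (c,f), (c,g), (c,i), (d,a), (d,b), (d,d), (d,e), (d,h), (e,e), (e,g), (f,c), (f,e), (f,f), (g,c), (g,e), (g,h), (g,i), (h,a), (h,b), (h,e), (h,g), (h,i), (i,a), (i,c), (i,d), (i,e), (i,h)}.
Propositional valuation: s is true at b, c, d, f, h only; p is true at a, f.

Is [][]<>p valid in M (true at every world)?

Let φ = [][]<>p. Evaluate φ at each world:
  a (successors {a, b, d, e, f, h}): φ is false.
  b (successors {a, c, d, g, i}): φ is false.
  c (successors {a, f, g, i}): φ is false.
  d (successors {a, b, d, e, h}): φ is false.
  e (successors {e, g}): φ is false.
  f (successors {c, e, f}): φ is false.
  g (successors {c, e, h, i}): φ is false.
  h (successors {a, b, e, g, i}): φ is false.
  i (successors {a, c, d, e, h}): φ is false.
Detail at a (counterexample):
  At a: [][]<>p requires []<>p at every successor {a, b, d, e, f, h}.
    []<>p fails at a, so [][]<>p is false at a.
      At a: []<>p requires <>p at every successor {a, b, d, e, f, h}.
        <>p fails at e, so []<>p is false at a.

No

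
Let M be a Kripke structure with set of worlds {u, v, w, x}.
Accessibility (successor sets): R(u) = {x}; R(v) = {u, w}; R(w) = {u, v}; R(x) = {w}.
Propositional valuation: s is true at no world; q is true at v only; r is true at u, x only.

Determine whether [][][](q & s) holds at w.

Recall that []ψ holds at a world iff ψ holds at every accessible world, and <>ψ holds iff ψ holds at some accessible world.
At w: [][][](q & s) requires [][](q & s) at every successor {u, v}.
  [][](q & s) fails at u, so [][][](q & s) is false at w.
    At u: [][](q & s) requires [](q & s) at every successor {x}.
      [](q & s) fails at x, so [][](q & s) is false at u.

No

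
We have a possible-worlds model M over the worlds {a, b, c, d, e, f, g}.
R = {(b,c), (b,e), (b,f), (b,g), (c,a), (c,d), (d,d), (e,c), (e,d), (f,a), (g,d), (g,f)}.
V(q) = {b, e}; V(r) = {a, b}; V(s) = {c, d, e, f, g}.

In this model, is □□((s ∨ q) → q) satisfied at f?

At f: □□((s ∨ q) → q) requires □((s ∨ q) → q) at every successor {a}.
    At a: no accessible worlds, so □((s ∨ q) → q) holds vacuously.
So □□((s ∨ q) → q) is true at f.

Yes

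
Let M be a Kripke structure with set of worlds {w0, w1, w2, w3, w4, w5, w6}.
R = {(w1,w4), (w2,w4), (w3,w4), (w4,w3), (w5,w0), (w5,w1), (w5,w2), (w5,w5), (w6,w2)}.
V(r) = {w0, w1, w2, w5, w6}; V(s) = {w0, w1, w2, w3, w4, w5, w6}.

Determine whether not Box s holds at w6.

At w6: Box s is true, so not Box s is false.
  At w6: Box s requires s at every successor {w2}.
    At w2: s is true.
  So Box s is true at w6.

No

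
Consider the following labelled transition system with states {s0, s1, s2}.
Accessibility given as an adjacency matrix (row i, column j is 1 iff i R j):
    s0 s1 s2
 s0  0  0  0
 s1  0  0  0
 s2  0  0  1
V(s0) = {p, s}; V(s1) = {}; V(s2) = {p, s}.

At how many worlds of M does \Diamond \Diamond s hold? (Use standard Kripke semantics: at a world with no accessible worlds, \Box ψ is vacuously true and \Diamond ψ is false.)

Let φ = \Diamond \Diamond s. Evaluate φ at each world:
  s0 (successors ∅): φ is false.
  s1 (successors ∅): φ is false.
  s2 (successors {s2}): φ is true.
For instance, at s2:
  At s2: \Diamond \Diamond s requires \Diamond s at some successor in {s2}.
    \Diamond s holds at s2, so \Diamond \Diamond s is true at s2.
      At s2: \Diamond s requires s at some successor in {s2}.
        s holds at s2, so \Diamond s is true at s2.
Satisfying worlds: {s2}

1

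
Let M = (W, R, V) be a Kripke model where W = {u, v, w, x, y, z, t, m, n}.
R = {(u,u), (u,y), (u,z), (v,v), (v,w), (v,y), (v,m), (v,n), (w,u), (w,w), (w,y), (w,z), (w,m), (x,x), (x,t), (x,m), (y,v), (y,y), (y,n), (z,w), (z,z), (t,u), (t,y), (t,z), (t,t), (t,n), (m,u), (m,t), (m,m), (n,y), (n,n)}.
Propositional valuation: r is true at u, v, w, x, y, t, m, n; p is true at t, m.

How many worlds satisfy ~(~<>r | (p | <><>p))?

Let φ = ~(~<>r | (p | <><>p)). Evaluate φ at each world:
  u (successors {u, y, z}): φ is true.
  v (successors {v, w, y, m, n}): φ is false.
  w (successors {u, w, y, z, m}): φ is false.
  x (successors {x, t, m}): φ is false.
  y (successors {v, y, n}): φ is false.
  z (successors {w, z}): φ is false.
  t (successors {u, y, z, t, n}): φ is false.
  m (successors {u, t, m}): φ is false.
  n (successors {y, n}): φ is true.
For instance, at w:
  At w: ~<>r | (p | <><>p) is true, so ~(~<>r | (p | <><>p)) is false.
    At w: ~<>r is false, p | <><>p is true, so ~<>r | (p | <><>p) is true.
      At w: <>r is true, so ~<>r is false.
      At w: p is false, <><>p is true, so p | <><>p is true.
Satisfying worlds: {u, n}

2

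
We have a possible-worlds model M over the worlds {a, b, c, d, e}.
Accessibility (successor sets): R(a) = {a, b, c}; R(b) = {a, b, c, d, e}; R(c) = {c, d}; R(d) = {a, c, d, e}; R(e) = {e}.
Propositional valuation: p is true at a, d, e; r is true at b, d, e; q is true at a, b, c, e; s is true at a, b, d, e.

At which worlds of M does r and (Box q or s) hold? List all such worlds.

Recall that Box ψ holds at a world iff ψ holds at every accessible world, and Dia ψ holds iff ψ holds at some accessible world.
Let φ = r and (Box q or s). Evaluate φ at each world:
  a (successors {a, b, c}): φ is false.
  b (successors {a, b, c, d, e}): φ is true.
  c (successors {c, d}): φ is false.
  d (successors {a, c, d, e}): φ is true.
  e (successors {e}): φ is true.
For instance, at d:
  At d: r is true, Box q or s is true, so r and (Box q or s) is true.
    At d: Box q is false, s is true, so Box q or s is true.
      At d: Box q requires q at every successor {a, c, d, e}.
        q fails at d, so Box q is false at d.
Satisfying worlds: {b, d, e}

b, d, e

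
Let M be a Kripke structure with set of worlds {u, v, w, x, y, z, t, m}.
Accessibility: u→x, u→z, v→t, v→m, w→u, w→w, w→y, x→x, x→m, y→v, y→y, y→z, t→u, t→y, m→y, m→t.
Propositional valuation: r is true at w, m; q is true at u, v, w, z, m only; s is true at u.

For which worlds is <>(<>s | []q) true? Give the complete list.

Let φ = <>(<>s | []q). Evaluate φ at each world:
  u (successors {x, z}): φ is true.
  v (successors {t, m}): φ is true.
  w (successors {u, w, y}): φ is true.
  x (successors {x, m}): φ is false.
  y (successors {v, y, z}): φ is true.
  z (successors ∅): φ is false.
  t (successors {u, y}): φ is false.
  m (successors {y, t}): φ is true.
For instance, at u:
  At u: <>(<>s | []q) requires <>s | []q at some successor in {x, z}.
    <>s | []q holds at z, so <>(<>s | []q) is true at u.
      At z: <>s is false, []q is true, so <>s | []q is true.
Satisfying worlds: {u, v, w, y, m}

u, v, w, y, m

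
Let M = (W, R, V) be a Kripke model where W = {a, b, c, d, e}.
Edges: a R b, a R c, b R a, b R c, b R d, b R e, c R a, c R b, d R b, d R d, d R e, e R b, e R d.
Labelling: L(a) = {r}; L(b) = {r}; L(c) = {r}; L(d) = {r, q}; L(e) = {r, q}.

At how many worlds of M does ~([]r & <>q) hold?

Recall that []ψ holds at a world iff ψ holds at every accessible world, and <>ψ holds iff ψ holds at some accessible world.
Let φ = ~([]r & <>q). Evaluate φ at each world:
  a (successors {b, c}): φ is true.
  b (successors {a, c, d, e}): φ is false.
  c (successors {a, b}): φ is true.
  d (successors {b, d, e}): φ is false.
  e (successors {b, d}): φ is false.
For instance, at e:
  At e: []r & <>q is true, so ~([]r & <>q) is false.
    At e: []r is true, <>q is true, so []r & <>q is true.
      At e: []r requires r at every successor {b, d}.
        At b: r is true.
        At d: r is true.
      So []r is true at e.
      At e: <>q requires q at some successor in {b, d}.
        q holds at d, so <>q is true at e.
Satisfying worlds: {a, c}

2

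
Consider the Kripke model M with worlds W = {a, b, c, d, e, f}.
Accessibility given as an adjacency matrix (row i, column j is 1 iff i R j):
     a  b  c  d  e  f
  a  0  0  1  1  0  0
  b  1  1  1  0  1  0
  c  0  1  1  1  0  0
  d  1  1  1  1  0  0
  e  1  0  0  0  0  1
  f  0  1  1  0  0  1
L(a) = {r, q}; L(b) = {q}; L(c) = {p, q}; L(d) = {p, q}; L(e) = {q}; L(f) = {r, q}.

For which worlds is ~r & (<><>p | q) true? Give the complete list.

b, c, d, e

Let φ = ~r & (<><>p | q). Evaluate φ at each world:
  a (successors {c, d}): φ is false.
  b (successors {a, b, c, e}): φ is true.
  c (successors {b, c, d}): φ is true.
  d (successors {a, b, c, d}): φ is true.
  e (successors {a, f}): φ is true.
  f (successors {b, c, f}): φ is false.
For instance, at c:
  At c: ~r is true, <><>p | q is true, so ~r & (<><>p | q) is true.
    At c: <><>p is true, q is true, so <><>p | q is true.
      At c: <><>p requires <>p at some successor in {b, c, d}.
        <>p holds at b, so <><>p is true at c.
Satisfying worlds: {b, c, d, e}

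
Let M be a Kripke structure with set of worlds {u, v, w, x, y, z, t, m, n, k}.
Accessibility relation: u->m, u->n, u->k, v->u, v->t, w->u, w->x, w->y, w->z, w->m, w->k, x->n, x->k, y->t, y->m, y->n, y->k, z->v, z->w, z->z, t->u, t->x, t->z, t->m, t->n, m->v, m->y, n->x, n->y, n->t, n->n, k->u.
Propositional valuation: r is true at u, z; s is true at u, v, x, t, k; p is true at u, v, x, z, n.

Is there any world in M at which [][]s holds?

No

Let φ = [][]s. Evaluate φ at each world:
  u (successors {m, n, k}): φ is false.
  v (successors {u, t}): φ is false.
  w (successors {u, x, y, z, m, k}): φ is false.
  x (successors {n, k}): φ is false.
  y (successors {t, m, n, k}): φ is false.
  z (successors {v, w, z}): φ is false.
  t (successors {u, x, z, m, n}): φ is false.
  m (successors {v, y}): φ is false.
  n (successors {x, y, t, n}): φ is false.
  k (successors {u}): φ is false.
For instance, at k:
  At k: [][]s requires []s at every successor {u}.
    []s fails at u, so [][]s is false at k.
      At u: []s requires s at every successor {m, n, k}.
        s fails at m, so []s is false at u.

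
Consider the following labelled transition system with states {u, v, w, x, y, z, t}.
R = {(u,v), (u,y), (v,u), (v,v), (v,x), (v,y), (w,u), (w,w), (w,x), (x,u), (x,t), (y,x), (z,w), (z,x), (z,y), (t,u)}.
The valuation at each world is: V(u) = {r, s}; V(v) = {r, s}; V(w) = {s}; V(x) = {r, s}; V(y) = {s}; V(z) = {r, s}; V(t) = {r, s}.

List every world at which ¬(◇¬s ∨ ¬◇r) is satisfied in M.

Let φ = ¬(◇¬s ∨ ¬◇r). Evaluate φ at each world:
  u (successors {v, y}): φ is true.
  v (successors {u, v, x, y}): φ is true.
  w (successors {u, w, x}): φ is true.
  x (successors {u, t}): φ is true.
  y (successors {x}): φ is true.
  z (successors {w, x, y}): φ is true.
  t (successors {u}): φ is true.
For instance, at v:
  At v: ◇¬s ∨ ¬◇r is false, so ¬(◇¬s ∨ ¬◇r) is true.
    At v: ◇¬s is false, ¬◇r is false, so ◇¬s ∨ ¬◇r is false.
      At v: ◇¬s requires ¬s at some successor in {u, v, x, y}.
        At u: ¬s is false.
        At v: ¬s is false.
        At x: ¬s is false.
        At y: ¬s is false.
      So ◇¬s is false at v.
      At v: ◇r is true, so ¬◇r is false.
Satisfying worlds: {u, v, w, x, y, z, t}

u, v, w, x, y, z, t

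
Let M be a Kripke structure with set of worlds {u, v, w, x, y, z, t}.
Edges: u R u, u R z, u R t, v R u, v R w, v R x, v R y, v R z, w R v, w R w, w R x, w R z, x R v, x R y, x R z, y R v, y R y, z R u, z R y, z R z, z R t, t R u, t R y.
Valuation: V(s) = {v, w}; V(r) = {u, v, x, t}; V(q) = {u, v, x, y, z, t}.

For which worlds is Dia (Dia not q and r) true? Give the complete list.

w, x, y

Let φ = Dia (Dia not q and r). Evaluate φ at each world:
  u (successors {u, z, t}): φ is false.
  v (successors {u, w, x, y, z}): φ is false.
  w (successors {v, w, x, z}): φ is true.
  x (successors {v, y, z}): φ is true.
  y (successors {v, y}): φ is true.
  z (successors {u, y, z, t}): φ is false.
  t (successors {u, y}): φ is false.
For instance, at x:
  At x: Dia (Dia not q and r) requires Dia not q and r at some successor in {v, y, z}.
    Dia not q and r holds at v, so Dia (Dia not q and r) is true at x.
      At v: Dia not q is true, r is true, so Dia not q and r is true.
Satisfying worlds: {w, x, y}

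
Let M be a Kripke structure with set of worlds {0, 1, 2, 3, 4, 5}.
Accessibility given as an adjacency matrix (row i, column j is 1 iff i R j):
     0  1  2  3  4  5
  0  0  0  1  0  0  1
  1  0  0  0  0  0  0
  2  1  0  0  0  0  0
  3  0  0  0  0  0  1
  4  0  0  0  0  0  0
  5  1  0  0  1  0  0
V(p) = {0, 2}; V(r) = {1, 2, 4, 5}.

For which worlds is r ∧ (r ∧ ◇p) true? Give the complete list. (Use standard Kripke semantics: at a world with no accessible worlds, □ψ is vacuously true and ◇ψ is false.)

2, 5

Recall that ◇ψ holds at a world iff ψ holds at some accessible world.
Let φ = r ∧ (r ∧ ◇p). Evaluate φ at each world:
  0 (successors {2, 5}): φ is false.
  1 (successors ∅): φ is false.
  2 (successors {0}): φ is true.
  3 (successors {5}): φ is false.
  4 (successors ∅): φ is false.
  5 (successors {0, 3}): φ is true.
For instance, at 0:
  At 0: r is false, r ∧ ◇p is false, so r ∧ (r ∧ ◇p) is false.
    At 0: r is false, ◇p is true, so r ∧ ◇p is false.
      At 0: ◇p requires p at some successor in {2, 5}.
        p holds at 2, so ◇p is true at 0.
Satisfying worlds: {2, 5}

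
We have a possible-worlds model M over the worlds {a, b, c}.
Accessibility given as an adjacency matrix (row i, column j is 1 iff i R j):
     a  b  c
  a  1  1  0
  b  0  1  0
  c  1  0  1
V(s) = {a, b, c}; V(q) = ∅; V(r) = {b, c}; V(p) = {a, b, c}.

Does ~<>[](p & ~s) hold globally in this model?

Recall that []ψ holds at a world iff ψ holds at every accessible world, and <>ψ holds iff ψ holds at some accessible world.
Let φ = ~<>[](p & ~s). Evaluate φ at each world:
  a (successors {a, b}): φ is true.
  b (successors {b}): φ is true.
  c (successors {a, c}): φ is true.
For instance, at b:
  At b: <>[](p & ~s) is false, so ~<>[](p & ~s) is true.
    At b: <>[](p & ~s) requires [](p & ~s) at some successor in {b}.
      At b: [](p & ~s) is false.
    So <>[](p & ~s) is false at b.

Yes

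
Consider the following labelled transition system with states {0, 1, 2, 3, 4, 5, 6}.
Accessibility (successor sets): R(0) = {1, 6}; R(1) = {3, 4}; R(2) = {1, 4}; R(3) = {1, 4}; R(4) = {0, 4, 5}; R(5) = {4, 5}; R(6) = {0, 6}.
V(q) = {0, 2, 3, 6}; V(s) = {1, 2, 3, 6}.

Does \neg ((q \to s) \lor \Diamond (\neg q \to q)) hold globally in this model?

No

Let φ = \neg ((q \to s) \lor \Diamond (\neg q \to q)). Evaluate φ at each world:
  0 (successors {1, 6}): φ is false.
  1 (successors {3, 4}): φ is false.
  2 (successors {1, 4}): φ is false.
  3 (successors {1, 4}): φ is false.
  4 (successors {0, 4, 5}): φ is false.
  5 (successors {4, 5}): φ is false.
  6 (successors {0, 6}): φ is false.
Detail at 0 (counterexample):
  At 0: (q \to s) \lor \Diamond (\neg q \to q) is true, so \neg ((q \to s) \lor \Diamond (\neg q \to q)) is false.
    At 0: q \to s is false, \Diamond (\neg q \to q) is true, so (q \to s) \lor \Diamond (\neg q \to q) is true.
      At 0: \Diamond (\neg q \to q) requires \neg q \to q at some successor in {1, 6}.
        \neg q \to q holds at 6, so \Diamond (\neg q \to q) is true at 0.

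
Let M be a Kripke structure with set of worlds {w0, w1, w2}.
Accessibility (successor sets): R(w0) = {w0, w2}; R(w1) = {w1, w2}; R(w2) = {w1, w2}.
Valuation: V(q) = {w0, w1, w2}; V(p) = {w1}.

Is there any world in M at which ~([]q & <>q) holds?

Recall that []ψ holds at a world iff ψ holds at every accessible world, and <>ψ holds iff ψ holds at some accessible world.
Let φ = ~([]q & <>q). Evaluate φ at each world:
  w0 (successors {w0, w2}): φ is false.
  w1 (successors {w1, w2}): φ is false.
  w2 (successors {w1, w2}): φ is false.
For instance, at w1:
  At w1: []q & <>q is true, so ~([]q & <>q) is false.
    At w1: []q is true, <>q is true, so []q & <>q is true.
      At w1: []q requires q at every successor {w1, w2}.
        At w1: q is true.
        At w2: q is true.
      So []q is true at w1.
      At w1: <>q requires q at some successor in {w1, w2}.
        q holds at w1, so <>q is true at w1.

No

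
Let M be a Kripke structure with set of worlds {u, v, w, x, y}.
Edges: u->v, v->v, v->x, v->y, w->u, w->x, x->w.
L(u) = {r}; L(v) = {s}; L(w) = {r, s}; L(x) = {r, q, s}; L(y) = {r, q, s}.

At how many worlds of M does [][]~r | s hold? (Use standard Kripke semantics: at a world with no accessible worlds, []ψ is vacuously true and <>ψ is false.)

Let φ = [][]~r | s. Evaluate φ at each world:
  u (successors {v}): φ is false.
  v (successors {v, x, y}): φ is true.
  w (successors {u, x}): φ is true.
  x (successors {w}): φ is true.
  y (successors ∅): φ is true.
For instance, at w:
  At w: [][]~r is false, s is true, so [][]~r | s is true.
    At w: [][]~r requires []~r at every successor {u, x}.
      []~r fails at x, so [][]~r is false at w.
Satisfying worlds: {v, w, x, y}

4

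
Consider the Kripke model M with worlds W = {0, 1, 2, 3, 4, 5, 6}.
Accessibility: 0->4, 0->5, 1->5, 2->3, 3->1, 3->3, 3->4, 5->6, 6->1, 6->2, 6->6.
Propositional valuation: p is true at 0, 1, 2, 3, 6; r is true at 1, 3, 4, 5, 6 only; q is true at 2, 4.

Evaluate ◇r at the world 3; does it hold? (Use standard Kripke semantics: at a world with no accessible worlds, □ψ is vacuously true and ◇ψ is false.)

At 3: ◇r requires r at some successor in {1, 3, 4}.
  r holds at 1, so ◇r is true at 3.

Yes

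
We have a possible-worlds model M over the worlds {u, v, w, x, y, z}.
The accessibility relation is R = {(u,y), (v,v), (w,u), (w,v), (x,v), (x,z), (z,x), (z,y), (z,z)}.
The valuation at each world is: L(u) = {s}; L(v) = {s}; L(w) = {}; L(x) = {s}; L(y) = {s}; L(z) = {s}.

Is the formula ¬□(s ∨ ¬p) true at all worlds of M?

No

Let φ = ¬□(s ∨ ¬p). Evaluate φ at each world:
  u (successors {y}): φ is false.
  v (successors {v}): φ is false.
  w (successors {u, v}): φ is false.
  x (successors {v, z}): φ is false.
  y (successors ∅): φ is false.
  z (successors {x, y, z}): φ is false.
Detail at u (counterexample):
  At u: □(s ∨ ¬p) is true, so ¬□(s ∨ ¬p) is false.
    At u: □(s ∨ ¬p) requires s ∨ ¬p at every successor {y}.
      At y: s ∨ ¬p is true.
    So □(s ∨ ¬p) is true at u.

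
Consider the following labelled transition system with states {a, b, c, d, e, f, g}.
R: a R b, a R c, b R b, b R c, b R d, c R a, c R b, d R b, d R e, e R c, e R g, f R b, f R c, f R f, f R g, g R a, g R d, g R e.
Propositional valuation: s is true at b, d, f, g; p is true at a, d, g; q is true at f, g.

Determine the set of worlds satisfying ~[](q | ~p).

Let φ = ~[](q | ~p). Evaluate φ at each world:
  a (successors {b, c}): φ is false.
  b (successors {b, c, d}): φ is true.
  c (successors {a, b}): φ is true.
  d (successors {b, e}): φ is false.
  e (successors {c, g}): φ is false.
  f (successors {b, c, f, g}): φ is false.
  g (successors {a, d, e}): φ is true.
For instance, at f:
  At f: [](q | ~p) is true, so ~[](q | ~p) is false.
    At f: [](q | ~p) requires q | ~p at every successor {b, c, f, g}.
      At b: q | ~p is true.
      At c: q | ~p is true.
      At f: q | ~p is true.
      At g: q | ~p is true.
    So [](q | ~p) is true at f.
Satisfying worlds: {b, c, g}

b, c, g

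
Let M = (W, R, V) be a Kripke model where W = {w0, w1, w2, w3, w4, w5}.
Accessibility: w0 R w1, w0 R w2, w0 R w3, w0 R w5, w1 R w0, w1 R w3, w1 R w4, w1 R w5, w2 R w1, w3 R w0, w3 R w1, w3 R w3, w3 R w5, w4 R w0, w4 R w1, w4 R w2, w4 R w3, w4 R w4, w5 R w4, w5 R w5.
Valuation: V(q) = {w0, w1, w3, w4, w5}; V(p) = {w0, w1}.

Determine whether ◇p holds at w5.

Recall that ◇ψ holds at a world iff ψ holds at some accessible world.
At w5: ◇p requires p at some successor in {w4, w5}.
  At w4: p is false.
  At w5: p is false.
So ◇p is false at w5.

No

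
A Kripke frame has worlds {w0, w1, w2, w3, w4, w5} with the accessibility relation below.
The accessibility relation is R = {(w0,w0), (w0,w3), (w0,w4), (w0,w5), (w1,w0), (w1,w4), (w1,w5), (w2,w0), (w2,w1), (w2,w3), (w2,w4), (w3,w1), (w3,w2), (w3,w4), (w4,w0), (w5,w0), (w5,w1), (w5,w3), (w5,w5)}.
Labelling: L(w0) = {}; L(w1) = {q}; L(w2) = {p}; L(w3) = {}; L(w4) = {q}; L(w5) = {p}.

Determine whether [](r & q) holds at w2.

No

At w2: [](r & q) requires r & q at every successor {w0, w1, w3, w4}.
  r & q fails at w0, so [](r & q) is false at w2.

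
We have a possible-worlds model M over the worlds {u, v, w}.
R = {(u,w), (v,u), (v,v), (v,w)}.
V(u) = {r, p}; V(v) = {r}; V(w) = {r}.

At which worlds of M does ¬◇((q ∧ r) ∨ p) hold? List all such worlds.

Recall that ◇ψ holds at a world iff ψ holds at some accessible world.
Let φ = ¬◇((q ∧ r) ∨ p). Evaluate φ at each world:
  u (successors {w}): φ is true.
  v (successors {u, v, w}): φ is false.
  w (successors ∅): φ is true.
For instance, at u:
  At u: ◇((q ∧ r) ∨ p) is false, so ¬◇((q ∧ r) ∨ p) is true.
    At u: ◇((q ∧ r) ∨ p) requires (q ∧ r) ∨ p at some successor in {w}.
      At w: (q ∧ r) ∨ p is false.
    So ◇((q ∧ r) ∨ p) is false at u.
Satisfying worlds: {u, w}

u, w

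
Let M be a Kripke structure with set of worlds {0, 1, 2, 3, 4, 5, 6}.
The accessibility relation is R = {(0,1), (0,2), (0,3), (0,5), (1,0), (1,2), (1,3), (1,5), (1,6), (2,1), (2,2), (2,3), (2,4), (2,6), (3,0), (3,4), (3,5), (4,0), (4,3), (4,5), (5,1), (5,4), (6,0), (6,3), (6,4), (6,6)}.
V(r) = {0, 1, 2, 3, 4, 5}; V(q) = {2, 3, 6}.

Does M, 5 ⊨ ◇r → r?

Recall that ◇ψ holds at a world iff ψ holds at some accessible world.
At 5: ◇r is true, r is true, so ◇r → r is true.
  At 5: ◇r requires r at some successor in {1, 4}.
    r holds at 1, so ◇r is true at 5.

Yes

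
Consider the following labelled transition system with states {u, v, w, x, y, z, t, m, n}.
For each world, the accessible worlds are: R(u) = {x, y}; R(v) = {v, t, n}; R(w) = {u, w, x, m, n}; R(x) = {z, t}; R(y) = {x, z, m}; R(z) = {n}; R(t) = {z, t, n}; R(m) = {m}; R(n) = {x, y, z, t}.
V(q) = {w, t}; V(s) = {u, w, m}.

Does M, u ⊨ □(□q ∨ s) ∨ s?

At u: □(□q ∨ s) is false, s is true, so □(□q ∨ s) ∨ s is true.
  At u: □(□q ∨ s) requires □q ∨ s at every successor {x, y}.
    □q ∨ s fails at x, so □(□q ∨ s) is false at u.
      At x: □q is false, s is false, so □q ∨ s is false.

Yes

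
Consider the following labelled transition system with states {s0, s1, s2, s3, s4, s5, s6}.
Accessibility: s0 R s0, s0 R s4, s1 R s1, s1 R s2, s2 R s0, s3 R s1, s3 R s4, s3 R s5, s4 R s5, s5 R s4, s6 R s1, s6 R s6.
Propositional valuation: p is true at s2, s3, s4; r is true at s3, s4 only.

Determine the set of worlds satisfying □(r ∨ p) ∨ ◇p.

Let φ = □(r ∨ p) ∨ ◇p. Evaluate φ at each world:
  s0 (successors {s0, s4}): φ is true.
  s1 (successors {s1, s2}): φ is true.
  s2 (successors {s0}): φ is false.
  s3 (successors {s1, s4, s5}): φ is true.
  s4 (successors {s5}): φ is false.
  s5 (successors {s4}): φ is true.
  s6 (successors {s1, s6}): φ is false.
For instance, at s0:
  At s0: □(r ∨ p) is false, ◇p is true, so □(r ∨ p) ∨ ◇p is true.
    At s0: □(r ∨ p) requires r ∨ p at every successor {s0, s4}.
      r ∨ p fails at s0, so □(r ∨ p) is false at s0.
    At s0: ◇p requires p at some successor in {s0, s4}.
      p holds at s4, so ◇p is true at s0.
Satisfying worlds: {s0, s1, s3, s5}

s0, s1, s3, s5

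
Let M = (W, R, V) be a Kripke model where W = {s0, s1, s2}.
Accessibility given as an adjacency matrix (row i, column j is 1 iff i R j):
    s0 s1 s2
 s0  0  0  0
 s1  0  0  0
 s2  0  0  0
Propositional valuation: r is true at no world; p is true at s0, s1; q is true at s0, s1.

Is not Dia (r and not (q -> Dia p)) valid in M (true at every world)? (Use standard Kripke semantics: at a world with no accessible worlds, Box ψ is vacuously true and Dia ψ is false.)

Recall that Dia ψ holds at a world iff ψ holds at some accessible world.
Let φ = not Dia (r and not (q -> Dia p)). Evaluate φ at each world:
  s0 (successors ∅): φ is true.
  s1 (successors ∅): φ is true.
  s2 (successors ∅): φ is true.
For instance, at s0:
  At s0: Dia (r and not (q -> Dia p)) is false, so not Dia (r and not (q -> Dia p)) is true.
    At s0: no accessible worlds, so Dia (r and not (q -> Dia p)) is false.

Yes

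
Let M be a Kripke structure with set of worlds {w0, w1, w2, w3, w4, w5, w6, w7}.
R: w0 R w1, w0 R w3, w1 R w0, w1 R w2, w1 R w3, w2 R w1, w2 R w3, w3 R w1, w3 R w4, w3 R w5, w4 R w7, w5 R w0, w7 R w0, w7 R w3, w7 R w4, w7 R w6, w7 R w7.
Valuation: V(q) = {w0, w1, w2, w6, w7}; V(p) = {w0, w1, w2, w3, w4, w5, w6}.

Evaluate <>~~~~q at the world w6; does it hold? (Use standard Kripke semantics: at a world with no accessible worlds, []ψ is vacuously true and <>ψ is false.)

No

At w6: no accessible worlds, so <>~~~~q is false.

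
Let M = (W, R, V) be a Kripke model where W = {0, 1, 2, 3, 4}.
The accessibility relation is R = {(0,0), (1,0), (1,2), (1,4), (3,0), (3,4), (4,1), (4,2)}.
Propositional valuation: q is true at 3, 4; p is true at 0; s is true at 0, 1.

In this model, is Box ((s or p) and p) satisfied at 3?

At 3: Box ((s or p) and p) requires (s or p) and p at every successor {0, 4}.
  (s or p) and p fails at 4, so Box ((s or p) and p) is false at 3.

No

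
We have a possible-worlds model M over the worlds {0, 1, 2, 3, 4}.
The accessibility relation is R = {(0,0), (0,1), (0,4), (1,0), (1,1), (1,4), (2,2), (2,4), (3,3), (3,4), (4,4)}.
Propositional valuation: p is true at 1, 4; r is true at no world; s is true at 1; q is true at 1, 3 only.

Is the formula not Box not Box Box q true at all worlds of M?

Let φ = not Box not Box Box q. Evaluate φ at each world:
  0 (successors {0, 1, 4}): φ is false.
  1 (successors {0, 1, 4}): φ is false.
  2 (successors {2, 4}): φ is false.
  3 (successors {3, 4}): φ is false.
  4 (successors {4}): φ is false.
Detail at 0 (counterexample):
  At 0: Box not Box Box q is true, so not Box not Box Box q is false.
    At 0: Box not Box Box q requires not Box Box q at every successor {0, 1, 4}.
      At 0: not Box Box q is true.
      At 1: not Box Box q is true.
      At 4: not Box Box q is true.
    So Box not Box Box q is true at 0.

No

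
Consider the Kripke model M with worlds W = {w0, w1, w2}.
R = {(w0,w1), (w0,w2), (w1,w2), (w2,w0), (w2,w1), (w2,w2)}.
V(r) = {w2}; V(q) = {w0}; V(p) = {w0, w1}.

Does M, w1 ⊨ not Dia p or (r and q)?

Recall that Dia ψ holds at a world iff ψ holds at some accessible world.
At w1: not Dia p is true, r and q is false, so not Dia p or (r and q) is true.
  At w1: Dia p is false, so not Dia p is true.
    At w1: Dia p requires p at some successor in {w2}.
      At w2: p is false.
    So Dia p is false at w1.

Yes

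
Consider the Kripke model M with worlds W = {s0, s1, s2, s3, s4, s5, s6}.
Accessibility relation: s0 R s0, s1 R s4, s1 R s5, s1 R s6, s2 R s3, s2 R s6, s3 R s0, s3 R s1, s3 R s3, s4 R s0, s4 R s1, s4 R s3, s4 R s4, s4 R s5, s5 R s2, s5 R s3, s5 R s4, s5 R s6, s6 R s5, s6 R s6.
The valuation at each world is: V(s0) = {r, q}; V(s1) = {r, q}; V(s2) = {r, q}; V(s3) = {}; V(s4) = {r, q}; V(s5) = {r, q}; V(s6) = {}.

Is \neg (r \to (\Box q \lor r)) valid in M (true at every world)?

No

Let φ = \neg (r \to (\Box q \lor r)). Evaluate φ at each world:
  s0 (successors {s0}): φ is false.
  s1 (successors {s4, s5, s6}): φ is false.
  s2 (successors {s3, s6}): φ is false.
  s3 (successors {s0, s1, s3}): φ is false.
  s4 (successors {s0, s1, s3, s4, s5}): φ is false.
  s5 (successors {s2, s3, s4, s6}): φ is false.
  s6 (successors {s5, s6}): φ is false.
Detail at s0 (counterexample):
  At s0: r \to (\Box q \lor r) is true, so \neg (r \to (\Box q \lor r)) is false.
    At s0: r is true, \Box q \lor r is true, so r \to (\Box q \lor r) is true.
      At s0: \Box q is true, r is true, so \Box q \lor r is true.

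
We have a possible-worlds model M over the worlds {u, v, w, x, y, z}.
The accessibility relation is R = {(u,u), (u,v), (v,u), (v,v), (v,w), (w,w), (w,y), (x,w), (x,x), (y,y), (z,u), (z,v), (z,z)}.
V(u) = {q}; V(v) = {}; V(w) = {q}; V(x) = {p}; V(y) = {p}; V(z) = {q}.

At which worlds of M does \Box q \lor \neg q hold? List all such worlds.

Let φ = \Box q \lor \neg q. Evaluate φ at each world:
  u (successors {u, v}): φ is false.
  v (successors {u, v, w}): φ is true.
  w (successors {w, y}): φ is false.
  x (successors {w, x}): φ is true.
  y (successors {y}): φ is true.
  z (successors {u, v, z}): φ is false.
For instance, at w:
  At w: \Box q is false, \neg q is false, so \Box q \lor \neg q is false.
    At w: \Box q requires q at every successor {w, y}.
      q fails at y, so \Box q is false at w.
Satisfying worlds: {v, x, y}

v, x, y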